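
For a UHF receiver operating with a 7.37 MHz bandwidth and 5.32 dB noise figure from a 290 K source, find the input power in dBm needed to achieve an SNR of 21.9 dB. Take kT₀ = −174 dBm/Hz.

−78.1 dBm

Sensitivity = −174 + 10 log₁₀(B) + NF + SNR_min
= −174 + 68.67 + 5.32 + 21.9
= −78.11 dBm → −78.1 dBm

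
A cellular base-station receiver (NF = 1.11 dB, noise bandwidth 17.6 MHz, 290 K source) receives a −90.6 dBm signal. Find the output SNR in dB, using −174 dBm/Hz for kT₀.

9.8 dB

Noise floor: N = −174 + 10 log₁₀(B) + NF
10 log₁₀(1.76×10⁷) = 72.46 dB
N = −174 + 72.46 + 1.11 = −100.43 dBm
SNR = P_sig − N = −90.6 − (−100.43) = 9.83 dB → 9.8 dB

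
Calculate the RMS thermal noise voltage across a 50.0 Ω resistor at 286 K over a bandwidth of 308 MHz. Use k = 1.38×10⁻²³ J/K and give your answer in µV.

15.6 µV

V_n = √(4kTRB)
4kTRB = 4 × 1.38×10⁻²³ × 286 × 5.00×10¹ × 3.08×10⁸ = 2.43×10⁻¹⁰ V²
V_n = √(2.43×10⁻¹⁰) = 1.56×10⁻⁵ V = 15.6 µV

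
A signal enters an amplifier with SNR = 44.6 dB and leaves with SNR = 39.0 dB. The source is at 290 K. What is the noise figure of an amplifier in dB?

NF (dB) = SNR_in(dB) − SNR_out(dB) when the source is at T₀
NF = 44.6 − 39.0 = 5.6 dB

5.6 dB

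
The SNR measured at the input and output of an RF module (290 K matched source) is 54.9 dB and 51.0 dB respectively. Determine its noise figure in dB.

3.9 dB

NF (dB) = SNR_in(dB) − SNR_out(dB) when the source is at T₀
NF = 54.9 − 51.0 = 3.9 dB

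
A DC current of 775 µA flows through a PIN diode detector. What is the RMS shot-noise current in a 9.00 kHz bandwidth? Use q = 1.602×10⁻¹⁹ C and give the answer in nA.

I_n = √(2qI·B)
2qI·B = 2 × 1.602×10⁻¹⁹ × 7.75×10⁻⁴ × 9.00×10³ = 2.23×10⁻¹⁸ A²
I_n = √(2.23×10⁻¹⁸) = 1.49×10⁻⁹ A = 1.49 nA

1.49 nA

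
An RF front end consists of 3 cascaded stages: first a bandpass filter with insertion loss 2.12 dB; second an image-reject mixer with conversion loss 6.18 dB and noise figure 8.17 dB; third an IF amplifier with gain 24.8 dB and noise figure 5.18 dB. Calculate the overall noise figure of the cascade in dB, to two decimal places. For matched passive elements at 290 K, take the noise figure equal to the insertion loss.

14.19 dB

Convert to linear (a loss of L dB is a gain of −L dB): F_i = 10^(NF_i/10), G_i = 10^(G_i,dB/10)
  Stage 1: F_1 = 10^(2.12/10) = 1.629, G_1 = 10^(−2.12/10) = 0.6138
  Stage 2: F_2 = 10^(8.17/10) = 6.561, G_2 = 10^(−6.18/10) = 0.2410
  Stage 3: F_3 = 10^(5.18/10) = 3.296, G_3 = 10^(24.8/10) = 302.0
Friis cascade:
  F = 1.629 + (6.561 − 1)/0.6138 + (3.296 − 1)/0.1479 = 26.21
NF = 10 log₁₀(26.21) = 14.19 dB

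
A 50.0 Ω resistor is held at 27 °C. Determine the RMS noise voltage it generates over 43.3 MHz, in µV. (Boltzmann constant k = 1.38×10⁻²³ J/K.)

T = 27 °C + 273.15 = 300.15 K
V_n = √(4kTRB)
4kTRB = 4 × 1.38×10⁻²³ × 300.15 × 5.00×10¹ × 4.33×10⁷ = 3.59×10⁻¹¹ V²
V_n = √(3.59×10⁻¹¹) = 5.99×10⁻⁶ V = 5.99 µV

5.99 µV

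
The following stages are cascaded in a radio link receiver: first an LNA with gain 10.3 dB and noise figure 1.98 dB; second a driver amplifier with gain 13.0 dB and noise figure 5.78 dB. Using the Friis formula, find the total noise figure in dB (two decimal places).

Convert to linear (a loss of L dB is a gain of −L dB): F_i = 10^(NF_i/10), G_i = 10^(G_i,dB/10)
  Stage 1: F_1 = 10^(1.98/10) = 1.578, G_1 = 10^(10.3/10) = 10.72
  Stage 2: F_2 = 10^(5.78/10) = 3.784, G_2 = 10^(13.0/10) = 19.95
Friis cascade:
  F = 1.578 + (3.784 − 1)/10.72 = 1.837
NF = 10 log₁₀(1.837) = 2.64 dB

2.64 dB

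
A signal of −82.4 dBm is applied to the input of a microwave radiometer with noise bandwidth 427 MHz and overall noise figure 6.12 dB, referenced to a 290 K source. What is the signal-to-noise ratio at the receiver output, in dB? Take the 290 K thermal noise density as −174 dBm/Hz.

−0.8 dB

Noise floor: N = −174 + 10 log₁₀(B) + NF
10 log₁₀(4.27×10⁸) = 86.3 dB
N = −174 + 86.3 + 6.12 = −81.58 dBm
SNR = P_sig − N = −82.4 − (−81.58) = −0.82 dB → −0.8 dB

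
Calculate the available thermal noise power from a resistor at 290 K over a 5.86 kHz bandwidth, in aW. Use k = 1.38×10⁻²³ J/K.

P_n = kTB = 1.38×10⁻²³ × 290 × 5.86×10³ = 2.35×10⁻¹⁷ W = 23.5 aW

23.5 aW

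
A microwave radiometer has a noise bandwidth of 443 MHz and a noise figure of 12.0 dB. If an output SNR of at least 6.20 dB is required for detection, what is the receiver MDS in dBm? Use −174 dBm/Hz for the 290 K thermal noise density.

Sensitivity = −174 + 10 log₁₀(B) + NF + SNR_min
= −174 + 86.46 + 12.0 + 6.20
= −69.34 dBm → −69.3 dBm

−69.3 dBm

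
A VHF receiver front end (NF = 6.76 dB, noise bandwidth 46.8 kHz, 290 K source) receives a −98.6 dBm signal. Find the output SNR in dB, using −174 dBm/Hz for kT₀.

21.9 dB

Noise floor: N = −174 + 10 log₁₀(B) + NF
10 log₁₀(4.68×10⁴) = 46.7 dB
N = −174 + 46.7 + 6.76 = −120.54 dBm
SNR = P_sig − N = −98.6 − (−120.54) = 21.94 dB → 21.9 dB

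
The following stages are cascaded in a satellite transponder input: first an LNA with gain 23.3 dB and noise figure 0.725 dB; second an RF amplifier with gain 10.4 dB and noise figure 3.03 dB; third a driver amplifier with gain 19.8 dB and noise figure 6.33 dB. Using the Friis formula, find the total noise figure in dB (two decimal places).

0.75 dB

Convert to linear (a loss of L dB is a gain of −L dB): F_i = 10^(NF_i/10), G_i = 10^(G_i,dB/10)
  Stage 1: F_1 = 10^(0.725/10) = 1.182, G_1 = 10^(23.3/10) = 213.8
  Stage 2: F_2 = 10^(3.03/10) = 2.009, G_2 = 10^(10.4/10) = 10.96
  Stage 3: F_3 = 10^(6.33/10) = 4.295, G_3 = 10^(19.8/10) = 95.50
Friis cascade:
  F = 1.182 + (2.009 − 1)/213.8 + (4.295 − 1)/2344 = 1.188
NF = 10 log₁₀(1.188) = 0.75 dB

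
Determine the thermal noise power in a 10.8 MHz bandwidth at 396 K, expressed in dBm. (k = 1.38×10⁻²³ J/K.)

P_n = kTB = 1.38×10⁻²³ × 396 × 1.08×10⁷ = 5.90×10⁻¹⁴ W
In dBm: 10 log₁₀(5.90×10⁻¹⁴ / 10⁻³) = −102.3 dBm

−102.3 dBm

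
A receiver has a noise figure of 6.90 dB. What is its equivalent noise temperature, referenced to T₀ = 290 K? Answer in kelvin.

F = 10^(6.90/10) = 4.89779
T_e = (F − 1)·T₀ = (4.89779 − 1) × 290 = 1130 K

1130 K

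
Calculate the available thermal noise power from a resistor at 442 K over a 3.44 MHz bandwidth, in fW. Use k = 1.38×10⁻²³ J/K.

21.0 fW

P_n = kTB = 1.38×10⁻²³ × 442 × 3.44×10⁶ = 2.10×10⁻¹⁴ W = 21.0 fW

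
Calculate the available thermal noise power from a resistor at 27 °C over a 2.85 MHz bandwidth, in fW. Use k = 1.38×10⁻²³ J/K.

T = 27 °C + 273.15 = 300.15 K
P_n = kTB = 1.38×10⁻²³ × 300.15 × 2.85×10⁶ = 1.18×10⁻¹⁴ W = 11.8 fW

11.8 fW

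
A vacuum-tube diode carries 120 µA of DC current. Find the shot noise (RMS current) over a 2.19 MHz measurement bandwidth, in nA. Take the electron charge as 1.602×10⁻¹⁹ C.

9.18 nA

I_n = √(2qI·B)
2qI·B = 2 × 1.602×10⁻¹⁹ × 1.20×10⁻⁴ × 2.19×10⁶ = 8.42×10⁻¹⁷ A²
I_n = √(8.42×10⁻¹⁷) = 9.18×10⁻⁹ A = 9.18 nA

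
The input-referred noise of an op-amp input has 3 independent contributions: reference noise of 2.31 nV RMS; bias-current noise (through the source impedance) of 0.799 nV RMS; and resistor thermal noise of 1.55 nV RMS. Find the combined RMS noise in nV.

2.89 nV

Uncorrelated sources add in power (mean-square): V_tot = √(ΣV_i²)
V_tot = √[(2.31×10⁻⁹)² + (7.99×10⁻¹⁰)² + (1.55×10⁻⁹)²] = 2.89×10⁻⁹ V = 2.89 nV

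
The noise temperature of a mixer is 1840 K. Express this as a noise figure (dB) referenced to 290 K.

F = 1 + T_e/T₀ = 1 + 1840/290 = 7.34483
NF = 10 log₁₀(7.34483) = 8.66 dB

8.66 dB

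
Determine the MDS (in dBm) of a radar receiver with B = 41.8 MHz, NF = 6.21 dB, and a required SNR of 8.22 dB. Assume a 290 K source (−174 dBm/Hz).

Sensitivity = −174 + 10 log₁₀(B) + NF + SNR_min
= −174 + 76.21 + 6.21 + 8.22
= −83.36 dBm → −83.4 dBm

−83.4 dBm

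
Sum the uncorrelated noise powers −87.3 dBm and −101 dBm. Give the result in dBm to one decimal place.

−87.1 dBm

Convert to linear, add, convert back:
P₁ = 1.86×10⁻¹² W, P₂ = 7.94×10⁻¹⁴ W
P_tot = 1.94×10⁻¹² W → 10 log₁₀(P_tot / 10⁻³) = −87.1 dBm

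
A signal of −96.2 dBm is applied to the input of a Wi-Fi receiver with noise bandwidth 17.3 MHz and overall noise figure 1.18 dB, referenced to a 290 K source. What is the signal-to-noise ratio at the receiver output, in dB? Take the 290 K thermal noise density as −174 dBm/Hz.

4.2 dB

Noise floor: N = −174 + 10 log₁₀(B) + NF
10 log₁₀(1.73×10⁷) = 72.38 dB
N = −174 + 72.38 + 1.18 = −100.44 dBm
SNR = P_sig − N = −96.2 − (−100.44) = 4.24 dB → 4.2 dB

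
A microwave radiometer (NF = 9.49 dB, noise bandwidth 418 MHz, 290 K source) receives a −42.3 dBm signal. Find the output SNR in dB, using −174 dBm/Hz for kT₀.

36.0 dB

Noise floor: N = −174 + 10 log₁₀(B) + NF
10 log₁₀(4.18×10⁸) = 86.21 dB
N = −174 + 86.21 + 9.49 = −78.30 dBm
SNR = P_sig − N = −42.3 − (−78.30) = 36.00 dB → 36.0 dB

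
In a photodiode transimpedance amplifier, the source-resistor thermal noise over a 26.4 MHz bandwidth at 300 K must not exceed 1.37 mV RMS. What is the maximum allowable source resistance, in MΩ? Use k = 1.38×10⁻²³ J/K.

4.29 MΩ

Johnson–Nyquist: V_n = √(4kTRB) ⇒ R = V_n² / (4kTB)
4kTB = 4 × 1.38×10⁻²³ × 300 × 2.64×10⁷ = 4.37×10⁻¹³
R = (1.37×10⁻³)² / 4.37×10⁻¹³ = 4.29×10⁶ Ω = 4.29 MΩ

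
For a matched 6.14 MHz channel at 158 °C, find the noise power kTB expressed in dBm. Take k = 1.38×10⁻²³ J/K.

T = 158 °C + 273.15 = 431.15 K
P_n = kTB = 1.38×10⁻²³ × 431.15 × 6.14×10⁶ = 3.65×10⁻¹⁴ W
In dBm: 10 log₁₀(3.65×10⁻¹⁴ / 10⁻³) = −104.4 dBm

−104.4 dBm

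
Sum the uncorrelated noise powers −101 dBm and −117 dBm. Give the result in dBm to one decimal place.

Convert to linear, add, convert back:
P₁ = 7.94×10⁻¹⁴ W, P₂ = 2.00×10⁻¹⁵ W
P_tot = 8.14×10⁻¹⁴ W → 10 log₁₀(P_tot / 10⁻³) = −100.9 dBm

−100.9 dBm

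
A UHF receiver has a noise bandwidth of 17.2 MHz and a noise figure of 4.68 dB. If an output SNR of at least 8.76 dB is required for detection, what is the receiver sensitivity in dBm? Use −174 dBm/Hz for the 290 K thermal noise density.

−88.2 dBm

Sensitivity = −174 + 10 log₁₀(B) + NF + SNR_min
= −174 + 72.36 + 4.68 + 8.76
= −88.20 dBm → −88.2 dBm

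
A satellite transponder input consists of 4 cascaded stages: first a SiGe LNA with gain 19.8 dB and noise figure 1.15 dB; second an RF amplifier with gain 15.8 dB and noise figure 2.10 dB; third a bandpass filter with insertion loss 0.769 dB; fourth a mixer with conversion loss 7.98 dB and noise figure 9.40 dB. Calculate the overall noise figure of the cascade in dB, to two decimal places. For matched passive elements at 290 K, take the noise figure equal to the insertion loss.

Convert to linear (a loss of L dB is a gain of −L dB): F_i = 10^(NF_i/10), G_i = 10^(G_i,dB/10)
  Stage 1: F_1 = 10^(1.15/10) = 1.303, G_1 = 10^(19.8/10) = 95.50
  Stage 2: F_2 = 10^(2.10/10) = 1.622, G_2 = 10^(15.8/10) = 38.02
  Stage 3: F_3 = 10^(0.769/10) = 1.194, G_3 = 10^(−0.769/10) = 0.8377
  Stage 4: F_4 = 10^(9.40/10) = 8.710, G_4 = 10^(−7.98/10) = 0.1592
Friis cascade:
  F = 1.303 + (1.622 − 1)/95.50 + (1.194 − 1)/3631 + (8.710 − 1)/3042 = 1.312
NF = 10 log₁₀(1.312) = 1.18 dB

1.18 dB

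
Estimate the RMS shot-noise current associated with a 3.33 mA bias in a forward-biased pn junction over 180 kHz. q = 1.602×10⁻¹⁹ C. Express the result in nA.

13.9 nA

I_n = √(2qI·B)
2qI·B = 2 × 1.602×10⁻¹⁹ × 3.33×10⁻³ × 1.80×10⁵ = 1.92×10⁻¹⁶ A²
I_n = √(1.92×10⁻¹⁶) = 1.39×10⁻⁸ A = 13.9 nA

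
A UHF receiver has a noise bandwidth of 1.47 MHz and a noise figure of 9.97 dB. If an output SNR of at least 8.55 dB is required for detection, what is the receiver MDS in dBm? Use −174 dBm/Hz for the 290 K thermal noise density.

−93.8 dBm

Sensitivity = −174 + 10 log₁₀(B) + NF + SNR_min
= −174 + 61.67 + 9.97 + 8.55
= −93.81 dBm → −93.8 dBm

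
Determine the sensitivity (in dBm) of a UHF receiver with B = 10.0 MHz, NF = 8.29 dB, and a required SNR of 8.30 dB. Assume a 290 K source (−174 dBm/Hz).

−87.4 dBm

Sensitivity = −174 + 10 log₁₀(B) + NF + SNR_min
= −174 + 70 + 8.29 + 8.30
= −87.41 dBm → −87.4 dBm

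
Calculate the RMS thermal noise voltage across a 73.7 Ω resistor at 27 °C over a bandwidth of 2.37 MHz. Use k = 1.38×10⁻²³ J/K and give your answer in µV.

1.70 µV

T = 27 °C + 273.15 = 300.15 K
V_n = √(4kTRB)
4kTRB = 4 × 1.38×10⁻²³ × 300.15 × 7.37×10¹ × 2.37×10⁶ = 2.89×10⁻¹² V²
V_n = √(2.89×10⁻¹²) = 1.70×10⁻⁶ V = 1.70 µV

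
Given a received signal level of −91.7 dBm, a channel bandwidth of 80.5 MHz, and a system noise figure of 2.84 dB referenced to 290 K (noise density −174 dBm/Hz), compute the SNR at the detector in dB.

0.4 dB

Noise floor: N = −174 + 10 log₁₀(B) + NF
10 log₁₀(8.05×10⁷) = 79.06 dB
N = −174 + 79.06 + 2.84 = −92.10 dBm
SNR = P_sig − N = −91.7 − (−92.10) = 0.40 dB → 0.4 dB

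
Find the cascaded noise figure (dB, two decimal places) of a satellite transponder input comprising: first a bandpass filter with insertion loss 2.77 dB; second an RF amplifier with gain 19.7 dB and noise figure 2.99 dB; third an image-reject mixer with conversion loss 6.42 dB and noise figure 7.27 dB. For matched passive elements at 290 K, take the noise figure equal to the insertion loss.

5.86 dB

Convert to linear (a loss of L dB is a gain of −L dB): F_i = 10^(NF_i/10), G_i = 10^(G_i,dB/10)
  Stage 1: F_1 = 10^(2.77/10) = 1.892, G_1 = 10^(−2.77/10) = 0.5284
  Stage 2: F_2 = 10^(2.99/10) = 1.991, G_2 = 10^(19.7/10) = 93.33
  Stage 3: F_3 = 10^(7.27/10) = 5.333, G_3 = 10^(−6.42/10) = 0.2280
Friis cascade:
  F = 1.892 + (1.991 − 1)/0.5284 + (5.333 − 1)/49.32 = 3.855
NF = 10 log₁₀(3.855) = 5.86 dB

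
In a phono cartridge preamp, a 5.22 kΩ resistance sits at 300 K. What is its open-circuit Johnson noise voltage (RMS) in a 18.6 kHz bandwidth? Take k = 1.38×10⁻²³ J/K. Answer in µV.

V_n = √(4kTRB)
4kTRB = 4 × 1.38×10⁻²³ × 300 × 5.22×10³ × 1.86×10⁴ = 1.61×10⁻¹² V²
V_n = √(1.61×10⁻¹²) = 1.27×10⁻⁶ V = 1.27 µV

1.27 µV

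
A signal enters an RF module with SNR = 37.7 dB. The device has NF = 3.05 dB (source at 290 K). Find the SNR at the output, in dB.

By definition F = SNR_in/SNR_out, so in dB: SNR_out = SNR_in − NF
SNR_out = 37.7 − 3.05 = 34.65 dB

34.65 dB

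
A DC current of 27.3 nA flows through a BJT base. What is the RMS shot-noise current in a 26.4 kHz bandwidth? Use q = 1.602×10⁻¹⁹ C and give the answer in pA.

I_n = √(2qI·B)
2qI·B = 2 × 1.602×10⁻¹⁹ × 2.73×10⁻⁸ × 2.64×10⁴ = 2.31×10⁻²² A²
I_n = √(2.31×10⁻²²) = 1.52×10⁻¹¹ A = 15.2 pA

15.2 pA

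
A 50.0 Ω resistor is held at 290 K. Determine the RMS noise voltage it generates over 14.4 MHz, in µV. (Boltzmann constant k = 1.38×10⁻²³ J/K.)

V_n = √(4kTRB)
4kTRB = 4 × 1.38×10⁻²³ × 290 × 5.00×10¹ × 1.44×10⁷ = 1.15×10⁻¹¹ V²
V_n = √(1.15×10⁻¹¹) = 3.39×10⁻⁶ V = 3.39 µV

3.39 µV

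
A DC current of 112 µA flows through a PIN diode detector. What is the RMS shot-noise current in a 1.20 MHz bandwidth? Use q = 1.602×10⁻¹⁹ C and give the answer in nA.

6.56 nA

I_n = √(2qI·B)
2qI·B = 2 × 1.602×10⁻¹⁹ × 1.12×10⁻⁴ × 1.20×10⁶ = 4.31×10⁻¹⁷ A²
I_n = √(4.31×10⁻¹⁷) = 6.56×10⁻⁹ A = 6.56 nA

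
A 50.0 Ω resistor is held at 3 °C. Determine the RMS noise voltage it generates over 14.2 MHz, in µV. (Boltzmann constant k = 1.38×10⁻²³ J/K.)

3.29 µV

T = 3 °C + 273.15 = 276.15 K
V_n = √(4kTRB)
4kTRB = 4 × 1.38×10⁻²³ × 276.15 × 5.00×10¹ × 1.42×10⁷ = 1.08×10⁻¹¹ V²
V_n = √(1.08×10⁻¹¹) = 3.29×10⁻⁶ V = 3.29 µV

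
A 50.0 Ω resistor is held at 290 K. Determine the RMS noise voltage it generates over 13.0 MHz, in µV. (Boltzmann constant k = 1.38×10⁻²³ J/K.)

3.23 µV

V_n = √(4kTRB)
4kTRB = 4 × 1.38×10⁻²³ × 290 × 5.00×10¹ × 1.30×10⁷ = 1.04×10⁻¹¹ V²
V_n = √(1.04×10⁻¹¹) = 3.23×10⁻⁶ V = 3.23 µV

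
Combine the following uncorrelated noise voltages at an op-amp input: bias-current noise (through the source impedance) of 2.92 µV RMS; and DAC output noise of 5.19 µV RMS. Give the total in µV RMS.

5.96 µV

Uncorrelated sources add in power (mean-square): V_tot = √(ΣV_i²)
V_tot = √[(2.92×10⁻⁶)² + (5.19×10⁻⁶)²] = 5.96×10⁻⁶ V = 5.96 µV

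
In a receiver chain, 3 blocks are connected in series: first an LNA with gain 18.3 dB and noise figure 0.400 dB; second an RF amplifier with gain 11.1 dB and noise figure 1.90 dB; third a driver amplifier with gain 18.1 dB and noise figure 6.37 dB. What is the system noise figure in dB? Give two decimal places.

0.45 dB

Convert to linear (a loss of L dB is a gain of −L dB): F_i = 10^(NF_i/10), G_i = 10^(G_i,dB/10)
  Stage 1: F_1 = 10^(0.400/10) = 1.096, G_1 = 10^(18.3/10) = 67.61
  Stage 2: F_2 = 10^(1.90/10) = 1.549, G_2 = 10^(11.1/10) = 12.88
  Stage 3: F_3 = 10^(6.37/10) = 4.335, G_3 = 10^(18.1/10) = 64.57
Friis cascade:
  F = 1.096 + (1.549 − 1)/67.61 + (4.335 − 1)/871.0 = 1.108
NF = 10 log₁₀(1.108) = 0.45 dB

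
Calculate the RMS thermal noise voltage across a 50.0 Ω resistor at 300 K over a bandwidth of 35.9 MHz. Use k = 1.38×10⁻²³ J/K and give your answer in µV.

5.45 µV

V_n = √(4kTRB)
4kTRB = 4 × 1.38×10⁻²³ × 300 × 5.00×10¹ × 3.59×10⁷ = 2.97×10⁻¹¹ V²
V_n = √(2.97×10⁻¹¹) = 5.45×10⁻⁶ V = 5.45 µV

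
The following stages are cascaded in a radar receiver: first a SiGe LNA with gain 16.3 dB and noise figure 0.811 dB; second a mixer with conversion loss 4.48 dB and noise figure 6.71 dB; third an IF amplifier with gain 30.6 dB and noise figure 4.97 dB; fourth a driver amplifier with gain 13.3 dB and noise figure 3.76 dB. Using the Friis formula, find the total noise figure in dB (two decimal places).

1.56 dB

Convert to linear (a loss of L dB is a gain of −L dB): F_i = 10^(NF_i/10), G_i = 10^(G_i,dB/10)
  Stage 1: F_1 = 10^(0.811/10) = 1.205, G_1 = 10^(16.3/10) = 42.66
  Stage 2: F_2 = 10^(6.71/10) = 4.688, G_2 = 10^(−4.48/10) = 0.3565
  Stage 3: F_3 = 10^(4.97/10) = 3.141, G_3 = 10^(30.6/10) = 1148
  Stage 4: F_4 = 10^(3.76/10) = 2.377, G_4 = 10^(13.3/10) = 21.38
Friis cascade:
  F = 1.205 + (4.688 − 1)/42.66 + (3.141 − 1)/15.21 + (2.377 − 1)/1.746×10⁴ = 1.433
NF = 10 log₁₀(1.433) = 1.56 dB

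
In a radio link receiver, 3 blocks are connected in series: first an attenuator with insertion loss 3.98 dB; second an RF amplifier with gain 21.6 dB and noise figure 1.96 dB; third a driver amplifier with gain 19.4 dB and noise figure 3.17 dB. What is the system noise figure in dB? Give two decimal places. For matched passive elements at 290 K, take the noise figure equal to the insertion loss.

5.96 dB

Convert to linear (a loss of L dB is a gain of −L dB): F_i = 10^(NF_i/10), G_i = 10^(G_i,dB/10)
  Stage 1: F_1 = 10^(3.98/10) = 2.500, G_1 = 10^(−3.98/10) = 0.3999
  Stage 2: F_2 = 10^(1.96/10) = 1.570, G_2 = 10^(21.6/10) = 144.5
  Stage 3: F_3 = 10^(3.17/10) = 2.075, G_3 = 10^(19.4/10) = 87.10
Friis cascade:
  F = 2.500 + (1.570 − 1)/0.3999 + (2.075 − 1)/57.81 = 3.945
NF = 10 log₁₀(3.945) = 5.96 dB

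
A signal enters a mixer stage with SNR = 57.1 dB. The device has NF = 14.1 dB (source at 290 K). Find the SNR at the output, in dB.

43.0 dB

By definition F = SNR_in/SNR_out, so in dB: SNR_out = SNR_in − NF
SNR_out = 57.1 − 14.1 = 43.0 dB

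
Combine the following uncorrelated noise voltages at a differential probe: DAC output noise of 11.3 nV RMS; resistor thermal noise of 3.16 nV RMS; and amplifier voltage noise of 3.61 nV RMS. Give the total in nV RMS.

12.3 nV

Uncorrelated sources add in power (mean-square): V_tot = √(ΣV_i²)
V_tot = √[(1.13×10⁻⁸)² + (3.16×10⁻⁹)² + (3.61×10⁻⁹)²] = 1.23×10⁻⁸ V = 12.3 nV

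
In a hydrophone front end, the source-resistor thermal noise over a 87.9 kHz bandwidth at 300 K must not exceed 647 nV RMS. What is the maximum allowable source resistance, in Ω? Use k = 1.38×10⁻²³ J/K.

Johnson–Nyquist: V_n = √(4kTRB) ⇒ R = V_n² / (4kTB)
4kTB = 4 × 1.38×10⁻²³ × 300 × 8.79×10⁴ = 1.46×10⁻¹⁵
R = (6.47×10⁻⁷)² / 1.46×10⁻¹⁵ = 2.88×10² Ω = 288 Ω

288 Ω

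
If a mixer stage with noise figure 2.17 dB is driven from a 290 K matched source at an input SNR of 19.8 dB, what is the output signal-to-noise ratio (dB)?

17.63 dB

By definition F = SNR_in/SNR_out, so in dB: SNR_out = SNR_in − NF
SNR_out = 19.8 − 2.17 = 17.63 dB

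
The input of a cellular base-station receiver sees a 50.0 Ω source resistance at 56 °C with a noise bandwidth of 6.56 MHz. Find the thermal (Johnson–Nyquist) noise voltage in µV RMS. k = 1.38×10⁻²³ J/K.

2.44 µV

T = 56 °C + 273.15 = 329.15 K
V_n = √(4kTRB)
4kTRB = 4 × 1.38×10⁻²³ × 329.15 × 5.00×10¹ × 6.56×10⁶ = 5.96×10⁻¹² V²
V_n = √(5.96×10⁻¹²) = 2.44×10⁻⁶ V = 2.44 µV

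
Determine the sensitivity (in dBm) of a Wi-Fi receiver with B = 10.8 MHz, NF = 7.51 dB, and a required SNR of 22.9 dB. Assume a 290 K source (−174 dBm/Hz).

Sensitivity = −174 + 10 log₁₀(B) + NF + SNR_min
= −174 + 70.33 + 7.51 + 22.9
= −73.26 dBm → −73.3 dBm

−73.3 dBm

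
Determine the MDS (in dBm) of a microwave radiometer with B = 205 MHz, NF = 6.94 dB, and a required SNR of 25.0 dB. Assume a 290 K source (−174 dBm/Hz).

−58.9 dBm

Sensitivity = −174 + 10 log₁₀(B) + NF + SNR_min
= −174 + 83.12 + 6.94 + 25.0
= −58.94 dBm → −58.9 dBm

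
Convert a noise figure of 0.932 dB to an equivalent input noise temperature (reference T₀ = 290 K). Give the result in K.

69.4 K

F = 10^(0.932/10) = 1.23937
T_e = (F − 1)·T₀ = (1.23937 − 1) × 290 = 69.4 K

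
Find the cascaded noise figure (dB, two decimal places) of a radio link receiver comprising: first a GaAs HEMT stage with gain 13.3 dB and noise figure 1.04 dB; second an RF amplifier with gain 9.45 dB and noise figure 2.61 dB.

1.17 dB

Convert to linear (a loss of L dB is a gain of −L dB): F_i = 10^(NF_i/10), G_i = 10^(G_i,dB/10)
  Stage 1: F_1 = 10^(1.04/10) = 1.271, G_1 = 10^(13.3/10) = 21.38
  Stage 2: F_2 = 10^(2.61/10) = 1.824, G_2 = 10^(9.45/10) = 8.810
Friis cascade:
  F = 1.271 + (1.824 − 1)/21.38 = 1.309
NF = 10 log₁₀(1.309) = 1.17 dB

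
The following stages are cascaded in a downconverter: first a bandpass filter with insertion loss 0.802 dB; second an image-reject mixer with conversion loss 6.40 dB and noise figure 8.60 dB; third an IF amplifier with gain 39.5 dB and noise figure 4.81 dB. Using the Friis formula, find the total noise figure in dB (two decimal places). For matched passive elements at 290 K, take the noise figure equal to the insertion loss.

12.87 dB

Convert to linear (a loss of L dB is a gain of −L dB): F_i = 10^(NF_i/10), G_i = 10^(G_i,dB/10)
  Stage 1: F_1 = 10^(0.802/10) = 1.203, G_1 = 10^(−0.802/10) = 0.8314
  Stage 2: F_2 = 10^(8.60/10) = 7.244, G_2 = 10^(−6.40/10) = 0.2291
  Stage 3: F_3 = 10^(4.81/10) = 3.027, G_3 = 10^(39.5/10) = 8913
Friis cascade:
  F = 1.203 + (7.244 − 1)/0.8314 + (3.027 − 1)/0.1905 = 19.36
NF = 10 log₁₀(19.36) = 12.87 dB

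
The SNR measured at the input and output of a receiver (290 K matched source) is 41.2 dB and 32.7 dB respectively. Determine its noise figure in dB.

NF (dB) = SNR_in(dB) − SNR_out(dB) when the source is at T₀
NF = 41.2 − 32.7 = 8.5 dB

8.5 dB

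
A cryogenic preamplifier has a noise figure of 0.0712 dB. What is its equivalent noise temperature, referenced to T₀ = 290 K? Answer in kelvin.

4.79 K

F = 10^(0.0712/10) = 1.01653
T_e = (F − 1)·T₀ = (1.01653 − 1) × 290 = 4.79 K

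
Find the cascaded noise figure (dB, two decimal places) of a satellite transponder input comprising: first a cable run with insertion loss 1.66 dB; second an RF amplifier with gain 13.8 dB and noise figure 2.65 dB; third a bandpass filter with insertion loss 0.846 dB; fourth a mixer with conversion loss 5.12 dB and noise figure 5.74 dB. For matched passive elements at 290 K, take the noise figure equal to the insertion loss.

Convert to linear (a loss of L dB is a gain of −L dB): F_i = 10^(NF_i/10), G_i = 10^(G_i,dB/10)
  Stage 1: F_1 = 10^(1.66/10) = 1.466, G_1 = 10^(−1.66/10) = 0.6823
  Stage 2: F_2 = 10^(2.65/10) = 1.841, G_2 = 10^(13.8/10) = 23.99
  Stage 3: F_3 = 10^(0.846/10) = 1.215, G_3 = 10^(−0.846/10) = 0.8230
  Stage 4: F_4 = 10^(5.74/10) = 3.750, G_4 = 10^(−5.12/10) = 0.3076
Friis cascade:
  F = 1.466 + (1.841 − 1)/0.6823 + (1.215 − 1)/16.37 + (3.750 − 1)/13.47 = 2.915
NF = 10 log₁₀(2.915) = 4.65 dB

4.65 dB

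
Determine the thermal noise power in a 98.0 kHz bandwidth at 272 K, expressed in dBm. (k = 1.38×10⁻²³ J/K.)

P_n = kTB = 1.38×10⁻²³ × 272 × 9.80×10⁴ = 3.68×10⁻¹⁶ W
In dBm: 10 log₁₀(3.68×10⁻¹⁶ / 10⁻³) = −124.3 dBm

−124.3 dBm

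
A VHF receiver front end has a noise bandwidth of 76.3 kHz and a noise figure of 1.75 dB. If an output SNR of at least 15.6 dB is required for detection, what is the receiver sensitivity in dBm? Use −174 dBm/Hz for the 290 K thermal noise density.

−107.8 dBm

Sensitivity = −174 + 10 log₁₀(B) + NF + SNR_min
= −174 + 48.83 + 1.75 + 15.6
= −107.82 dBm → −107.8 dBm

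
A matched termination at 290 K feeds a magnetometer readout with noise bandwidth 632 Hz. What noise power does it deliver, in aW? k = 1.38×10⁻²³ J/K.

P_n = kTB = 1.38×10⁻²³ × 290 × 6.32×10² = 2.53×10⁻¹⁸ W = 2.53 aW

2.53 aW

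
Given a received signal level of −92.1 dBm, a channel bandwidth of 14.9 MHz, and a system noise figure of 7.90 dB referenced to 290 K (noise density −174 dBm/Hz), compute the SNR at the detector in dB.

2.3 dB

Noise floor: N = −174 + 10 log₁₀(B) + NF
10 log₁₀(1.49×10⁷) = 71.73 dB
N = −174 + 71.73 + 7.90 = −94.37 dBm
SNR = P_sig − N = −92.1 − (−94.37) = 2.27 dB → 2.3 dB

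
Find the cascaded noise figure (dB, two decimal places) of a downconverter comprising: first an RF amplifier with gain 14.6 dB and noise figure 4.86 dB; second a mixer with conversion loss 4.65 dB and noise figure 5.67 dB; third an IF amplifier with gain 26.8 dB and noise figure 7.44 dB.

Convert to linear (a loss of L dB is a gain of −L dB): F_i = 10^(NF_i/10), G_i = 10^(G_i,dB/10)
  Stage 1: F_1 = 10^(4.86/10) = 3.062, G_1 = 10^(14.6/10) = 28.84
  Stage 2: F_2 = 10^(5.67/10) = 3.690, G_2 = 10^(−4.65/10) = 0.3428
  Stage 3: F_3 = 10^(7.44/10) = 5.546, G_3 = 10^(26.8/10) = 478.6
Friis cascade:
  F = 3.062 + (3.690 − 1)/28.84 + (5.546 − 1)/9.886 = 3.615
NF = 10 log₁₀(3.615) = 5.58 dB

5.58 dB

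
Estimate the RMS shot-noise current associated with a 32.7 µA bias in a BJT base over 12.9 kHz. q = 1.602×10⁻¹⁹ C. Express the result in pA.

368 pA

I_n = √(2qI·B)
2qI·B = 2 × 1.602×10⁻¹⁹ × 3.27×10⁻⁵ × 1.29×10⁴ = 1.35×10⁻¹⁹ A²
I_n = √(1.35×10⁻¹⁹) = 3.68×10⁻¹⁰ A = 368 pA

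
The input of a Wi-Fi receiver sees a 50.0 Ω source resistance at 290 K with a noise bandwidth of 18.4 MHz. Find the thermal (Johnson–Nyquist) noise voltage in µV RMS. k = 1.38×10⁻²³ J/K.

3.84 µV

V_n = √(4kTRB)
4kTRB = 4 × 1.38×10⁻²³ × 290 × 5.00×10¹ × 1.84×10⁷ = 1.47×10⁻¹¹ V²
V_n = √(1.47×10⁻¹¹) = 3.84×10⁻⁶ V = 3.84 µV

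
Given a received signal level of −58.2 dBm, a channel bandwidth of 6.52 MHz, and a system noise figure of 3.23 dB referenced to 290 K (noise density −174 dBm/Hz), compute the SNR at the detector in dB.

44.4 dB

Noise floor: N = −174 + 10 log₁₀(B) + NF
10 log₁₀(6.52×10⁶) = 68.14 dB
N = −174 + 68.14 + 3.23 = −102.63 dBm
SNR = P_sig − N = −58.2 − (−102.63) = 44.43 dB → 44.4 dB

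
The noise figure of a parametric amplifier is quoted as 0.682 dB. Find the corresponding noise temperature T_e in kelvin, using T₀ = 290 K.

49.3 K

F = 10^(0.682/10) = 1.17004
T_e = (F − 1)·T₀ = (1.17004 − 1) × 290 = 49.3 K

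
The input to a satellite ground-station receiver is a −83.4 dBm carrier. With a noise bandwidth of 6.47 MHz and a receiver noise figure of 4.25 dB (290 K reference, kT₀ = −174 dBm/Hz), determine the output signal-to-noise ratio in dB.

18.2 dB

Noise floor: N = −174 + 10 log₁₀(B) + NF
10 log₁₀(6.47×10⁶) = 68.11 dB
N = −174 + 68.11 + 4.25 = −101.64 dBm
SNR = P_sig − N = −83.4 − (−101.64) = 18.24 dB → 18.2 dB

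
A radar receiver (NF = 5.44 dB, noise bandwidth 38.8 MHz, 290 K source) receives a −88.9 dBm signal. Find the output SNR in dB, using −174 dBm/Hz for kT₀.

3.8 dB

Noise floor: N = −174 + 10 log₁₀(B) + NF
10 log₁₀(3.88×10⁷) = 75.89 dB
N = −174 + 75.89 + 5.44 = −92.67 dBm
SNR = P_sig − N = −88.9 − (−92.67) = 3.77 dB → 3.8 dB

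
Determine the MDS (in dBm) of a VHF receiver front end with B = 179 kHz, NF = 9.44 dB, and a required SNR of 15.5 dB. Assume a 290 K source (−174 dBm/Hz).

Sensitivity = −174 + 10 log₁₀(B) + NF + SNR_min
= −174 + 52.53 + 9.44 + 15.5
= −96.53 dBm → −96.5 dBm

−96.5 dBm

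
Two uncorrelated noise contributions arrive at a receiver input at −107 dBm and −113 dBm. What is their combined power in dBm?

−106.0 dBm

Convert to linear, add, convert back:
P₁ = 2.00×10⁻¹⁴ W, P₂ = 5.01×10⁻¹⁵ W
P_tot = 2.50×10⁻¹⁴ W → 10 log₁₀(P_tot / 10⁻³) = −106.0 dBm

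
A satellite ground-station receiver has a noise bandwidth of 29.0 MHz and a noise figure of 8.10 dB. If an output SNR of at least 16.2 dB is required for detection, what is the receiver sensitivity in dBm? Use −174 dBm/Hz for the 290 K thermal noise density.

−75.1 dBm

Sensitivity = −174 + 10 log₁₀(B) + NF + SNR_min
= −174 + 74.62 + 8.10 + 16.2
= −75.08 dBm → −75.1 dBm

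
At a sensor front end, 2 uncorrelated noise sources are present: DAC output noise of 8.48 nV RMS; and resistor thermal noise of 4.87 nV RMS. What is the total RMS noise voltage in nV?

9.78 nV

Uncorrelated sources add in power (mean-square): V_tot = √(ΣV_i²)
V_tot = √[(8.48×10⁻⁹)² + (4.87×10⁻⁹)²] = 9.78×10⁻⁹ V = 9.78 nV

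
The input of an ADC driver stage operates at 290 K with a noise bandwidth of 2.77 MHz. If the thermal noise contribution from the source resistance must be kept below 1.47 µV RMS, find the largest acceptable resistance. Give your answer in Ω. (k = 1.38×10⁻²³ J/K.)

Johnson–Nyquist: V_n = √(4kTRB) ⇒ R = V_n² / (4kTB)
4kTB = 4 × 1.38×10⁻²³ × 290 × 2.77×10⁶ = 4.43×10⁻¹⁴
R = (1.47×10⁻⁶)² / 4.43×10⁻¹⁴ = 4.87×10¹ Ω = 48.7 Ω

48.7 Ω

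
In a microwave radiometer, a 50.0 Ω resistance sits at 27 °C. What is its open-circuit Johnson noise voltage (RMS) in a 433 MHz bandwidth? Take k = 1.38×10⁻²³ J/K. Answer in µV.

T = 27 °C + 273.15 = 300.15 K
V_n = √(4kTRB)
4kTRB = 4 × 1.38×10⁻²³ × 300.15 × 5.00×10¹ × 4.33×10⁸ = 3.59×10⁻¹⁰ V²
V_n = √(3.59×10⁻¹⁰) = 1.89×10⁻⁵ V = 18.9 µV

18.9 µV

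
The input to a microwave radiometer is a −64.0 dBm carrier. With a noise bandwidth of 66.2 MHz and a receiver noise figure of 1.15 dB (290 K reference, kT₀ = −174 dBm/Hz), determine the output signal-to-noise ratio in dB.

Noise floor: N = −174 + 10 log₁₀(B) + NF
10 log₁₀(6.62×10⁷) = 78.21 dB
N = −174 + 78.21 + 1.15 = −94.64 dBm
SNR = P_sig − N = −64.0 − (−94.64) = 30.64 dB → 30.6 dB

30.6 dB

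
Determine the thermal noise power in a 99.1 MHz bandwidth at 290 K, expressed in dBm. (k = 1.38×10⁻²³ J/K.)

P_n = kTB = 1.38×10⁻²³ × 290 × 9.91×10⁷ = 3.97×10⁻¹³ W
In dBm: 10 log₁₀(3.97×10⁻¹³ / 10⁻³) = −94.0 dBm

−94.0 dBm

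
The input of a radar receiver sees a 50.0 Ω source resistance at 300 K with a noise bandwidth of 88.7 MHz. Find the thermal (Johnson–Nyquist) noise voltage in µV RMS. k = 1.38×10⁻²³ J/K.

8.57 µV

V_n = √(4kTRB)
4kTRB = 4 × 1.38×10⁻²³ × 300 × 5.00×10¹ × 8.87×10⁷ = 7.34×10⁻¹¹ V²
V_n = √(7.34×10⁻¹¹) = 8.57×10⁻⁶ V = 8.57 µV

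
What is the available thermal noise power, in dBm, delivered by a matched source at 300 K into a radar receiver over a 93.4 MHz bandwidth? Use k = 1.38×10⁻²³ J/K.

P_n = kTB = 1.38×10⁻²³ × 300 × 9.34×10⁷ = 3.87×10⁻¹³ W
In dBm: 10 log₁₀(3.87×10⁻¹³ / 10⁻³) = −94.1 dBm

−94.1 dBm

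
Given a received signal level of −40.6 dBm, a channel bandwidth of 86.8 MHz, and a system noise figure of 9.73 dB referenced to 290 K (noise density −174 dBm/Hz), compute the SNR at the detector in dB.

Noise floor: N = −174 + 10 log₁₀(B) + NF
10 log₁₀(8.68×10⁷) = 79.39 dB
N = −174 + 79.39 + 9.73 = −84.88 dBm
SNR = P_sig − N = −40.6 − (−84.88) = 44.28 dB → 44.3 dB

44.3 dB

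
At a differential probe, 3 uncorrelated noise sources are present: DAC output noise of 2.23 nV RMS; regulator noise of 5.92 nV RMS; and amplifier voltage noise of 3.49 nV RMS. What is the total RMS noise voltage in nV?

7.22 nV

Uncorrelated sources add in power (mean-square): V_tot = √(ΣV_i²)
V_tot = √[(2.23×10⁻⁹)² + (5.92×10⁻⁹)² + (3.49×10⁻⁹)²] = 7.22×10⁻⁹ V = 7.22 nV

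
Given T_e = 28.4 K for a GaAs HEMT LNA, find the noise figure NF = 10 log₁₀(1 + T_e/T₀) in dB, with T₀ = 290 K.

0.406 dB

F = 1 + T_e/T₀ = 1 + 28.4/290 = 1.09793
NF = 10 log₁₀(1.09793) = 0.406 dB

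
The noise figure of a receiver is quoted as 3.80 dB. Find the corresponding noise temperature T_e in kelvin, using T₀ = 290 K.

F = 10^(3.80/10) = 2.39883
T_e = (F − 1)·T₀ = (2.39883 − 1) × 290 = 406 K

406 K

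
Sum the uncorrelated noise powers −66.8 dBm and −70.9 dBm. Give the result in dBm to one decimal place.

−65.4 dBm

Convert to linear, add, convert back:
P₁ = 2.09×10⁻¹⁰ W, P₂ = 8.13×10⁻¹¹ W
P_tot = 2.90×10⁻¹⁰ W → 10 log₁₀(P_tot / 10⁻³) = −65.4 dBm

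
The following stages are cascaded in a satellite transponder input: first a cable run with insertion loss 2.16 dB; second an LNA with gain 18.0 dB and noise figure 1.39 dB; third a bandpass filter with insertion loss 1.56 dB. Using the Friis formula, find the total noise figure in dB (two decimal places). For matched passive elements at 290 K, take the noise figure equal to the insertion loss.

3.57 dB

Convert to linear (a loss of L dB is a gain of −L dB): F_i = 10^(NF_i/10), G_i = 10^(G_i,dB/10)
  Stage 1: F_1 = 10^(2.16/10) = 1.644, G_1 = 10^(−2.16/10) = 0.6081
  Stage 2: F_2 = 10^(1.39/10) = 1.377, G_2 = 10^(18.0/10) = 63.10
  Stage 3: F_3 = 10^(1.56/10) = 1.432, G_3 = 10^(−1.56/10) = 0.6982
Friis cascade:
  F = 1.644 + (1.377 − 1)/0.6081 + (1.432 − 1)/38.37 = 2.276
NF = 10 log₁₀(2.276) = 3.57 dB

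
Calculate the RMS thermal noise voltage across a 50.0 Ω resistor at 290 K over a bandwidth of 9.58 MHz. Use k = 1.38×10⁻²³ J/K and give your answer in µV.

V_n = √(4kTRB)
4kTRB = 4 × 1.38×10⁻²³ × 290 × 5.00×10¹ × 9.58×10⁶ = 7.67×10⁻¹² V²
V_n = √(7.67×10⁻¹²) = 2.77×10⁻⁶ V = 2.77 µV

2.77 µV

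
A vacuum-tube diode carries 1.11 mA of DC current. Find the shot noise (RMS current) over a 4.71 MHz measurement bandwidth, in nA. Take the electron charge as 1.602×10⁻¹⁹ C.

40.9 nA

I_n = √(2qI·B)
2qI·B = 2 × 1.602×10⁻¹⁹ × 1.11×10⁻³ × 4.71×10⁶ = 1.68×10⁻¹⁵ A²
I_n = √(1.68×10⁻¹⁵) = 4.09×10⁻⁸ A = 40.9 nA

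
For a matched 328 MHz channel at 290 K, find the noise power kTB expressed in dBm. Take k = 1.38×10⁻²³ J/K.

P_n = kTB = 1.38×10⁻²³ × 290 × 3.28×10⁸ = 1.31×10⁻¹² W
In dBm: 10 log₁₀(1.31×10⁻¹² / 10⁻³) = −88.8 dBm

−88.8 dBm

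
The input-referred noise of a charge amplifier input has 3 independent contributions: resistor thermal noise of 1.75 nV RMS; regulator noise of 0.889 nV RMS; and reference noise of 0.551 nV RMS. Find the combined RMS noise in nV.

2.04 nV

Uncorrelated sources add in power (mean-square): V_tot = √(ΣV_i²)
V_tot = √[(1.75×10⁻⁹)² + (8.89×10⁻¹⁰)² + (5.51×10⁻¹⁰)²] = 2.04×10⁻⁹ V = 2.04 nV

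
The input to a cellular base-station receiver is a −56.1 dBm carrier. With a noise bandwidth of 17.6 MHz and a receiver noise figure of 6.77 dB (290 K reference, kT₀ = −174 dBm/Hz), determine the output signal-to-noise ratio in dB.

Noise floor: N = −174 + 10 log₁₀(B) + NF
10 log₁₀(1.76×10⁷) = 72.46 dB
N = −174 + 72.46 + 6.77 = −94.77 dBm
SNR = P_sig − N = −56.1 − (−94.77) = 38.67 dB → 38.7 dB

38.7 dB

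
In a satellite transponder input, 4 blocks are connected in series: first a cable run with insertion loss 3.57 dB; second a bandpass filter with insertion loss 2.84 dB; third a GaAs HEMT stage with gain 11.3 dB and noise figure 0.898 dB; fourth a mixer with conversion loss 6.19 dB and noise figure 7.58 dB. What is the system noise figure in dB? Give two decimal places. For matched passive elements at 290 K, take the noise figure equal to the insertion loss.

8.40 dB

Convert to linear (a loss of L dB is a gain of −L dB): F_i = 10^(NF_i/10), G_i = 10^(G_i,dB/10)
  Stage 1: F_1 = 10^(3.57/10) = 2.275, G_1 = 10^(−3.57/10) = 0.4395
  Stage 2: F_2 = 10^(2.84/10) = 1.923, G_2 = 10^(−2.84/10) = 0.5200
  Stage 3: F_3 = 10^(0.898/10) = 1.230, G_3 = 10^(11.3/10) = 13.49
  Stage 4: F_4 = 10^(7.58/10) = 5.728, G_4 = 10^(−6.19/10) = 0.2404
Friis cascade:
  F = 2.275 + (1.923 − 1)/0.4395 + (1.230 − 1)/0.2286 + (5.728 − 1)/3.083 = 6.914
NF = 10 log₁₀(6.914) = 8.40 dB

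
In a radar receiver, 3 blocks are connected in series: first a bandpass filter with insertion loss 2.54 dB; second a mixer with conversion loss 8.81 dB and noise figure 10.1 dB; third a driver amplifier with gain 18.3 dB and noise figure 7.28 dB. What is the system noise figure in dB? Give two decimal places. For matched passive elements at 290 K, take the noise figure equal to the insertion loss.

Convert to linear (a loss of L dB is a gain of −L dB): F_i = 10^(NF_i/10), G_i = 10^(G_i,dB/10)
  Stage 1: F_1 = 10^(2.54/10) = 1.795, G_1 = 10^(−2.54/10) = 0.5572
  Stage 2: F_2 = 10^(10.1/10) = 10.23, G_2 = 10^(−8.81/10) = 0.1315
  Stage 3: F_3 = 10^(7.28/10) = 5.346, G_3 = 10^(18.3/10) = 67.61
Friis cascade:
  F = 1.795 + (10.23 − 1)/0.5572 + (5.346 − 1)/0.07328 = 77.67
NF = 10 log₁₀(77.67) = 18.90 dB

18.90 dB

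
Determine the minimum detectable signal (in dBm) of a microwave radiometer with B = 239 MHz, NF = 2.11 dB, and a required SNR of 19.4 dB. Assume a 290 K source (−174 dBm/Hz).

−68.7 dBm

Sensitivity = −174 + 10 log₁₀(B) + NF + SNR_min
= −174 + 83.78 + 2.11 + 19.4
= −68.71 dBm → −68.7 dBm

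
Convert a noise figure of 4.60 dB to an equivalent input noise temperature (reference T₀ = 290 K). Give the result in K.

546 K

F = 10^(4.60/10) = 2.88403
T_e = (F − 1)·T₀ = (2.88403 − 1) × 290 = 546 K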